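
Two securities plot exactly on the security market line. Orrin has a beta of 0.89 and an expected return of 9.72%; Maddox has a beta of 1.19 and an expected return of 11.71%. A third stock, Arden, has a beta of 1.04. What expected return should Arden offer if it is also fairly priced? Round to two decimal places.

10.72%

MRP (SML slope) = (11.71% − 9.72%) / (1.19 − 0.89) = 1.99% / 0.30 = 6.6333%
R_f (intercept) = 9.72% − 0.89 × 6.6333% = 3.8164%
E(R_Arden) = R_f + β × MRP = 3.8164% + 1.04 × 6.6333% = 10.72%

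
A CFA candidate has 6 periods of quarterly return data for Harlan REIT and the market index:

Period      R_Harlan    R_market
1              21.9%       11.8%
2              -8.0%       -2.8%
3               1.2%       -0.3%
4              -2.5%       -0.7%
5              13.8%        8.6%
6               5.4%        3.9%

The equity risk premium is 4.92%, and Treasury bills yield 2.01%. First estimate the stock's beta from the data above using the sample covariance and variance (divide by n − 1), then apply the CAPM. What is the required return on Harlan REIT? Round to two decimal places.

11.25%

Mean R_i = (21.9 − 8.0 + 1.2 − 2.5 + 13.8 + 5.4) / 6 = 5.3000%
Mean R_m = (11.8 − 2.8 − 0.3 − 0.7 + 8.6 + 3.9) / 6 = 3.4167%
Σ(R_i − R̄_i)(R_m − R̄_m) = 313.3000  ⇒  Cov = 313.3000 / 5 = 62.6600
Σ(R_m − R̄_m)² = 166.7883  ⇒  Var(R_m) = 166.7883 / 5 = 33.3577
β = Cov / Var(R_m) = 62.6600 / 33.3577 = 1.8784
E(R) = R_f + β × MRP = 2.01% + 1.8784 × 4.92% = 11.25%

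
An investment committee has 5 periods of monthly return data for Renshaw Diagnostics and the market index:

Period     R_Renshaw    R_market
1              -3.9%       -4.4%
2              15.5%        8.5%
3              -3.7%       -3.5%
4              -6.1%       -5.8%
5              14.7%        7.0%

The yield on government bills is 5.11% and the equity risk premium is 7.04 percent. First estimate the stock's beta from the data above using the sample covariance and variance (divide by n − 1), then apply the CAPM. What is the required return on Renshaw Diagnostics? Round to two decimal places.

Mean R_i = (-3.9 + 15.5 − 3.7 − 6.1 + 14.7) / 5 = 3.3000%
Mean R_m = (-4.4 + 8.5 − 3.5 − 5.8 + 7.0) / 5 = 0.3600%
Σ(R_i − R̄_i)(R_m − R̄_m) = 294.2000  ⇒  Cov = 294.2000 / 4 = 73.5500
Σ(R_m − R̄_m)² = 185.8520  ⇒  Var(R_m) = 185.8520 / 4 = 46.4630
β = Cov / Var(R_m) = 73.5500 / 46.4630 = 1.5830
E(R) = R_f + β × MRP = 5.11% + 1.5830 × 7.04% = 16.25%

16.25%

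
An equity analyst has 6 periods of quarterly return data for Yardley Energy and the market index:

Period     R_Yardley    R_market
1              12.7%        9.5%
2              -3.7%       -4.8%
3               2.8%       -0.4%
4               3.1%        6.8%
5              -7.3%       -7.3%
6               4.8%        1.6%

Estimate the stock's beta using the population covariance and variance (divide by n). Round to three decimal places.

0.988

Mean R_i = (12.7 − 3.7 + 2.8 + 3.1 − 7.3 + 4.8) / 6 = 2.0667%
Mean R_m = (9.5 − 4.8 − 0.4 + 6.8 − 7.3 + 1.6) / 6 = 0.9000%
Σ(R_i − R̄_i)(R_m − R̄_m) = 208.1800  ⇒  Cov = 208.1800 / 6 = 34.6967
Σ(R_m − R̄_m)² = 210.6800  ⇒  Var(R_m) = 210.6800 / 6 = 35.1133
β = Cov / Var(R_m) = 34.6967 / 35.1133 = 0.9881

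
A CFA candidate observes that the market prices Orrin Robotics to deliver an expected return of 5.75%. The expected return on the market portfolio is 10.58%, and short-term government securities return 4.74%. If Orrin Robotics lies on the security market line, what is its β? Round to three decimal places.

MRP = 10.58% − 4.74% = 5.84%
β = (E(R) − R_f) / MRP = (5.75% − 4.74%) / 5.84% = 1.01% / 5.84% = 0.173

0.173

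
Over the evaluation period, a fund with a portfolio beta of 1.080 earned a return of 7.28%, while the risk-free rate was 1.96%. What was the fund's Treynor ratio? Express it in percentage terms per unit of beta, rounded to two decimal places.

4.93%

Treynor = (R_P − R_f) / β_P = (7.28% − 1.96%) / 1.0800 = 5.32% / 1.0800 = 4.93%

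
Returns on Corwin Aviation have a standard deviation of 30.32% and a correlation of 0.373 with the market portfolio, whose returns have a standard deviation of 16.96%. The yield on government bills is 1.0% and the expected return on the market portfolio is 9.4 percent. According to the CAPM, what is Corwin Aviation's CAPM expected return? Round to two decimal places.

β = ρ × σ_i / σ_m = 0.373 × 30.32% / 16.96% = 0.6668
MRP = 9.4% − 1.0% = 8.40%
E(R) = 1.0% + 0.6668 × 8.4% = 6.60%

6.60%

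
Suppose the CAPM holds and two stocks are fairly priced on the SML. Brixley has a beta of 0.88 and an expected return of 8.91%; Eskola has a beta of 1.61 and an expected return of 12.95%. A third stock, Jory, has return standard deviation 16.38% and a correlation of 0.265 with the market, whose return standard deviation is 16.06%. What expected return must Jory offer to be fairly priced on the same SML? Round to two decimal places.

MRP = (12.95% − 8.91%) / (1.61 − 0.88) = 5.5342%
R_f = 8.91% − 0.88 × 5.5342% = 4.0399%
β_Jory = ρ·σ_i/σ_m = 0.265 × 16.38 / 16.06 = 0.2703
E(R_Jory) = R_f + β × MRP = 4.0399% + 0.2703 × 5.5342% = 5.54%

5.54%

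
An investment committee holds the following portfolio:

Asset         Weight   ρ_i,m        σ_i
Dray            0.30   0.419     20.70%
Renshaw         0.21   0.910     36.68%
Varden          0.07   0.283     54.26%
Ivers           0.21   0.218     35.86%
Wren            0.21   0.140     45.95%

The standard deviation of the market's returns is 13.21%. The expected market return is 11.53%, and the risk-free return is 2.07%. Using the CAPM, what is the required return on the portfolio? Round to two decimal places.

11.87%

β_Dray = 0.419 × 20.70% / 13.21% = 0.6566
β_Renshaw = 0.910 × 36.68% / 13.21% = 2.5268
β_Varden = 0.283 × 54.26% / 13.21% = 1.1624
β_Ivers = 0.218 × 35.86% / 13.21% = 0.5918
β_Wren = 0.140 × 45.95% / 13.21% = 0.4870
β_P = Σ w_i β_i = 0.30×0.6566 + 0.21×2.5268 + 0.07×1.1624 + 0.21×0.5918 + 0.21×0.4870 = 1.0355
MRP = 11.53% − 2.07% = 9.46%
E(R_P) = R_f + β_P × MRP = 2.07% + 1.0355 × 9.46% = 11.87%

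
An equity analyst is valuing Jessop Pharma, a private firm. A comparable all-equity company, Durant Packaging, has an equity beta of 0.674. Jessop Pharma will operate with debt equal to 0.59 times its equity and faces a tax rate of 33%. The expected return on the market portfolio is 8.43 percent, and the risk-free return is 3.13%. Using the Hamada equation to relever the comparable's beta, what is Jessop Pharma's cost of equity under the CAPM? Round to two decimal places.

β_L = β_U × [1 + (1 − t)(D/E)] = 0.674 × [1 + (1 − 0.33) × 0.59]
    = 0.674 × [1 + 0.67 × 0.59] = 0.674 × 1.3953 = 0.9404
MRP = 8.43% − 3.13% = 5.30%
E(R) = R_f + β_L × MRP = 3.13% + 0.9404 × 5.30% = 8.11%

8.11%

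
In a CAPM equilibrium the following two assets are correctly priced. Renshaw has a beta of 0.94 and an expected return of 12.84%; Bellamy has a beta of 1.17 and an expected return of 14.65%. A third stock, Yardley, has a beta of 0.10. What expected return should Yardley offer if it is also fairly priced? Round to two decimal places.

MRP (SML slope) = (14.65% − 12.84%) / (1.17 − 0.94) = 1.81% / 0.23 = 7.8696%
R_f (intercept) = 12.84% − 0.94 × 7.8696% = 5.4426%
E(R_Yardley) = R_f + β × MRP = 5.4426% + 0.10 × 7.8696% = 6.23%

6.23%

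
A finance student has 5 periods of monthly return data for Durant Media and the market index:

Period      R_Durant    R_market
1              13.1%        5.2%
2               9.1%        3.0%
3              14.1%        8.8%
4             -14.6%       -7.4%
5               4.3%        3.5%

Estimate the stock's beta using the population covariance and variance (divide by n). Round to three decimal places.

Mean R_i = (13.1 + 9.1 + 14.1 − 14.6 + 4.3) / 5 = 5.2000%
Mean R_m = (5.2 + 3.0 + 8.8 − 7.4 + 3.5) / 5 = 2.6200%
Σ(R_i − R̄_i)(R_m − R̄_m) = 274.4700  ⇒  Cov = 274.4700 / 5 = 54.8940
Σ(R_m − R̄_m)² = 146.1680  ⇒  Var(R_m) = 146.1680 / 5 = 29.2336
β = Cov / Var(R_m) = 54.8940 / 29.2336 = 1.8778

1.878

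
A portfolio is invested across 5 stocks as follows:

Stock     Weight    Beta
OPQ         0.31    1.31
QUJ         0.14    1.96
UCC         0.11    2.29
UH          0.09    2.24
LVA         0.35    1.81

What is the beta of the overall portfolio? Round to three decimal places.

1.768

β_P = Σ w_i β_i = 0.31×1.31 + 0.14×1.96 + 0.11×2.29 + 0.09×2.24 + 0.35×1.81 = 1.7675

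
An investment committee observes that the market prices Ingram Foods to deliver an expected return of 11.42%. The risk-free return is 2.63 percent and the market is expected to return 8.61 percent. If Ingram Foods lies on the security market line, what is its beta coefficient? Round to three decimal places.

MRP = 8.61% − 2.63% = 5.98%
β = (E(R) − R_f) / MRP = (11.42% − 2.63%) / 5.98% = 8.79% / 5.98% = 1.470

1.470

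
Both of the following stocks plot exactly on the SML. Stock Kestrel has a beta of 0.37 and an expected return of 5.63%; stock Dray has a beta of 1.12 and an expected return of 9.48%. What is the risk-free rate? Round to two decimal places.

3.73%

Both satisfy E(R) = R_f + β·MRP, so the slope of the SML is
MRP = (9.48% − 5.63%) / (1.12 − 0.37) = 3.85% / 0.75 = 5.1333%
R_f = E(R_Kestrel) − β_Kestrel·MRP = 5.63% − 0.37 × 5.1333% = 3.7307%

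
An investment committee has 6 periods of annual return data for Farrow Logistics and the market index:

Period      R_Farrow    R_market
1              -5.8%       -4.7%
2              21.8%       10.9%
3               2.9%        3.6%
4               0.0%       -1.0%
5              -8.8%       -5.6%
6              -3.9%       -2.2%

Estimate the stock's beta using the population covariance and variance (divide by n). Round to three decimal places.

Mean R_i = (-5.8 + 21.8 + 2.9 + 0.0 − 8.8 − 3.9) / 6 = 1.0333%
Mean R_m = (-4.7 + 10.9 + 3.6 − 1.0 − 5.6 − 2.2) / 6 = 0.1667%
Σ(R_i − R̄_i)(R_m − R̄_m) = 332.1467  ⇒  Cov = 332.1467 / 6 = 55.3578
Σ(R_m − R̄_m)² = 190.8933  ⇒  Var(R_m) = 190.8933 / 6 = 31.8156
β = Cov / Var(R_m) = 55.3578 / 31.8156 = 1.7400

1.740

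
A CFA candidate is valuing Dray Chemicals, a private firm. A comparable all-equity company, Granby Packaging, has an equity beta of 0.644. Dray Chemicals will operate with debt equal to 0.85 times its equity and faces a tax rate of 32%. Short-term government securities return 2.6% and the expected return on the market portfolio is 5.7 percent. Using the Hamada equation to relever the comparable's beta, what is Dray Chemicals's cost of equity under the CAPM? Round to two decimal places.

β_L = β_U × [1 + (1 − t)(D/E)] = 0.644 × [1 + (1 − 0.32) × 0.85]
    = 0.644 × [1 + 0.68 × 0.85] = 0.644 × 1.5780 = 1.0162
MRP = 5.7% − 2.6% = 3.10%
E(R) = R_f + β_L × MRP = 2.6% + 1.0162 × 3.1% = 5.75%

5.75%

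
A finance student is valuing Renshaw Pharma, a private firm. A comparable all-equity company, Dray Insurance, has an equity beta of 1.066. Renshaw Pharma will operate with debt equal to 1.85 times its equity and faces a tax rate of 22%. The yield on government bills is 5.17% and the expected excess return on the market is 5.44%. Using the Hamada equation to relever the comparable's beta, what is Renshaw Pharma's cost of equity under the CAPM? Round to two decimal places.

β_L = β_U × [1 + (1 − t)(D/E)] = 1.066 × [1 + (1 − 0.22) × 1.85]
    = 1.066 × [1 + 0.78 × 1.85] = 1.066 × 2.4430 = 2.6042
E(R) = R_f + β_L × MRP = 5.17% + 2.6042 × 5.44% = 19.34%

19.34%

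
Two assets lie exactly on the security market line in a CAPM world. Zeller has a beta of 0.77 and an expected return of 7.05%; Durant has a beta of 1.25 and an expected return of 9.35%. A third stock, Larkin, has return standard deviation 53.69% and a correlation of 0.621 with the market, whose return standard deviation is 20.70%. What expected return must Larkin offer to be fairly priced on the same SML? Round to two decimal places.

MRP = (9.35% − 7.05%) / (1.25 − 0.77) = 4.7917%
R_f = 7.05% − 0.77 × 4.7917% = 3.3604%
β_Larkin = ρ·σ_i/σ_m = 0.621 × 53.69 / 20.70 = 1.6107
E(R_Larkin) = R_f + β × MRP = 3.3604% + 1.6107 × 4.7917% = 11.08%

11.08%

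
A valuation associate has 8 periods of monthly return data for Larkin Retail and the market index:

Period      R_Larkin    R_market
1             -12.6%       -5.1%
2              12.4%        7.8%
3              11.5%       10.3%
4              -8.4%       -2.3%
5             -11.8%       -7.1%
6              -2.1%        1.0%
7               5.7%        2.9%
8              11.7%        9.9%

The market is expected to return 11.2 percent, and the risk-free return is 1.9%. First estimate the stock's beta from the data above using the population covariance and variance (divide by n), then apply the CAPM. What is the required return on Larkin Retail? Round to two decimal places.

Mean R_i = (-12.6 + 12.4 + 11.5 − 8.4 − 11.8 − 2.1 + 5.7 + 11.7) / 8 = 0.8000%
Mean R_m = (-5.1 + 7.8 + 10.3 − 2.3 − 7.1 + 1.0 + 2.9 + 9.9) / 8 = 2.1750%
Σ(R_i − R̄_i)(R_m − R̄_m) = 498.8700  ⇒  Cov = 498.8700 / 8 = 62.3588
Σ(R_m − R̄_m)² = 318.2150  ⇒  Var(R_m) = 318.2150 / 8 = 39.7769
β = Cov / Var(R_m) = 62.3588 / 39.7769 = 1.5677
MRP = 11.2% − 1.9% = 9.30%
E(R) = R_f + β × MRP = 1.9% + 1.5677 × 9.3% = 16.48%

16.48%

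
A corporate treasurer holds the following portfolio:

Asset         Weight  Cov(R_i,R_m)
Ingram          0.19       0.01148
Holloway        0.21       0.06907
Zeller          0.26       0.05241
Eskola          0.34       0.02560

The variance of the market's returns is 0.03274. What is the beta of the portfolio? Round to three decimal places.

β_Ingram = 0.01148 / 0.03274 = 0.3506
β_Holloway = 0.06907 / 0.03274 = 2.1097
β_Zeller = 0.05241 / 0.03274 = 1.6008
β_Eskola = 0.02560 / 0.03274 = 0.7819
β_P = Σ w_i β_i = 0.19×0.3506 + 0.21×2.1097 + 0.26×1.6008 + 0.34×0.7819 = 1.1917

1.192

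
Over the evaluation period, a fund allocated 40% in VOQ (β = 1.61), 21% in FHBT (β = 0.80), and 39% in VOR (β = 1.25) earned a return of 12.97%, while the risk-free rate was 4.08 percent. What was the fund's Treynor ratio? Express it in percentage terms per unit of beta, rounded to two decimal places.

β_P = 0.40×1.61 + 0.21×0.80 + 0.39×1.25 = 1.2995
Treynor = (R_P − R_f) / β_P = (12.97% − 4.08%) / 1.2995 = 8.89% / 1.2995 = 6.84%

6.84%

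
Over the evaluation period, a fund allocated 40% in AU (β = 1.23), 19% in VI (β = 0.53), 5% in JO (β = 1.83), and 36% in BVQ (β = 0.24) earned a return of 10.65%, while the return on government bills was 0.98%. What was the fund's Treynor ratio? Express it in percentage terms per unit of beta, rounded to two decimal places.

12.55%

β_P = 0.40×1.23 + 0.19×0.53 + 0.05×1.83 + 0.36×0.24 = 0.7706
Treynor = (R_P − R_f) / β_P = (10.65% − 0.98%) / 0.7706 = 9.67% / 0.7706 = 12.55%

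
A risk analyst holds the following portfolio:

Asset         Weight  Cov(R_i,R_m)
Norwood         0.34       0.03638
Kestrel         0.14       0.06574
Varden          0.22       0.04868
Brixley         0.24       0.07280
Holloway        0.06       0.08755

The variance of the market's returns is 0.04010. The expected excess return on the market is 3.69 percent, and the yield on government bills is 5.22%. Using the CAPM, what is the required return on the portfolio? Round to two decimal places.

β_Norwood = 0.03638 / 0.04010 = 0.9072
β_Kestrel = 0.06574 / 0.04010 = 1.6394
β_Varden = 0.04868 / 0.04010 = 1.2140
β_Brixley = 0.07280 / 0.04010 = 1.8155
β_Holloway = 0.08755 / 0.04010 = 2.1833
β_P = Σ w_i β_i = 0.34×0.9072 + 0.14×1.6394 + 0.22×1.2140 + 0.24×1.8155 + 0.06×2.1833 = 1.3718
E(R_P) = R_f + β_P × MRP = 5.22% + 1.3718 × 3.69% = 10.28%

10.28%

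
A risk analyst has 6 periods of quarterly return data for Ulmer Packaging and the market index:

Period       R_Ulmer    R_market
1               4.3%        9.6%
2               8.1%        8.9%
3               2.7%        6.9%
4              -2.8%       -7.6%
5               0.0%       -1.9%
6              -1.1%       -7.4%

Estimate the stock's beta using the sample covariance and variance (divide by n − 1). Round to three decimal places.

0.451

Mean R_i = (4.3 + 8.1 + 2.7 − 2.8 + 0.0 − 1.1) / 6 = 1.8667%
Mean R_m = (9.6 + 8.9 + 6.9 − 7.6 − 1.9 − 7.4) / 6 = 1.4167%
Σ(R_i − R̄_i)(R_m − R̄_m) = 145.5533  ⇒  Cov = 145.5533 / 5 = 29.1107
Σ(R_m − R̄_m)² = 323.0683  ⇒  Var(R_m) = 323.0683 / 5 = 64.6137
β = Cov / Var(R_m) = 29.1107 / 64.6137 = 0.4505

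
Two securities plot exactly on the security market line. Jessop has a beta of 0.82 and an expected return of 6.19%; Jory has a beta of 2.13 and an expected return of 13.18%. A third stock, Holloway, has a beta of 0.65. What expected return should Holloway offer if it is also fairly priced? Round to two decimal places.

MRP (SML slope) = (13.18% − 6.19%) / (2.13 − 0.82) = 6.99% / 1.31 = 5.3359%
R_f (intercept) = 6.19% − 0.82 × 5.3359% = 1.8146%
E(R_Holloway) = R_f + β × MRP = 1.8146% + 0.65 × 5.3359% = 5.28%

5.28%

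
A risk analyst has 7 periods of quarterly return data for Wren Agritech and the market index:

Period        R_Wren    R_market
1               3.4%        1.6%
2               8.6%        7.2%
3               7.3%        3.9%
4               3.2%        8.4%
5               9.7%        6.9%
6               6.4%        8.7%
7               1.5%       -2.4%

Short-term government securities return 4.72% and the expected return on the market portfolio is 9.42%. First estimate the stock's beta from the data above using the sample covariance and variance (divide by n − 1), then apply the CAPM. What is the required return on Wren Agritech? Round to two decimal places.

Mean R_i = (3.4 + 8.6 + 7.3 + 3.2 + 9.7 + 6.4 + 1.5) / 7 = 5.7286%
Mean R_m = (1.6 + 7.2 + 3.9 + 8.4 + 6.9 + 8.7 − 2.4) / 7 = 4.9000%
Σ(R_i − R̄_i)(R_m − R̄_m) = 45.2300  ⇒  Cov = 45.2300 / 6 = 7.5383
Σ(R_m − R̄_m)² = 101.1600  ⇒  Var(R_m) = 101.1600 / 6 = 16.8600
β = Cov / Var(R_m) = 7.5383 / 16.8600 = 0.4471
MRP = 9.42% − 4.72% = 4.70%
E(R) = R_f + β × MRP = 4.72% + 0.4471 × 4.70% = 6.82%

6.82%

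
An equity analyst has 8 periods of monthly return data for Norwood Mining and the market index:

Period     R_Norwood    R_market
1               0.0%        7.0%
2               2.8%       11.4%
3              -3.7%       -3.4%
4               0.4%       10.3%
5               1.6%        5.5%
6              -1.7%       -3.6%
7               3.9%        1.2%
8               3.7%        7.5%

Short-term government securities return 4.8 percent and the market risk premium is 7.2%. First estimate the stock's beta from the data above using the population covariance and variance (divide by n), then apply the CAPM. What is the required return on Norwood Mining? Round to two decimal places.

6.77%

Mean R_i = (0.0 + 2.8 − 3.7 + 0.4 + 1.6 − 1.7 + 3.9 + 3.7) / 8 = 0.8750%
Mean R_m = (7.0 + 11.4 − 3.4 + 10.3 + 5.5 − 3.6 + 1.2 + 7.5) / 8 = 4.4875%
Σ(R_i − R̄_i)(R_m − R̄_m) = 64.5575  ⇒  Cov = 64.5575 / 8 = 8.0697
Σ(R_m − R̄_m)² = 236.4088  ⇒  Var(R_m) = 236.4088 / 8 = 29.5511
β = Cov / Var(R_m) = 8.0697 / 29.5511 = 0.2731
E(R) = R_f + β × MRP = 4.8% + 0.2731 × 7.2% = 6.77%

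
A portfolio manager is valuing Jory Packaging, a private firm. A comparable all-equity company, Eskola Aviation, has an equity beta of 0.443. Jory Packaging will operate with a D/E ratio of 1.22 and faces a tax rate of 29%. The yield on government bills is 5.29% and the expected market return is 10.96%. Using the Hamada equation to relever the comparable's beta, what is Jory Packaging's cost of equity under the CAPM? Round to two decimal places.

9.98%

β_L = β_U × [1 + (1 − t)(D/E)] = 0.443 × [1 + (1 − 0.29) × 1.22]
    = 0.443 × [1 + 0.71 × 1.22] = 0.443 × 1.8662 = 0.8267
MRP = 10.96% − 5.29% = 5.67%
E(R) = R_f + β_L × MRP = 5.29% + 0.8267 × 5.67% = 9.98%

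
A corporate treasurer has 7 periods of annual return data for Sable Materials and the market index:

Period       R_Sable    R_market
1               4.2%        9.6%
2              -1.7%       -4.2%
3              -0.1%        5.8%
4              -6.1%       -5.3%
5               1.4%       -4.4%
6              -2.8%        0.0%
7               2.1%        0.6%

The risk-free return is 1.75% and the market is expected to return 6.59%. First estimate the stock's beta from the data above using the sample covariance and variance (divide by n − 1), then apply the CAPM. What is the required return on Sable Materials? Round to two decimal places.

3.66%

Mean R_i = (4.2 − 1.7 − 0.1 − 6.1 + 1.4 − 2.8 + 2.1) / 7 = -0.4286%
Mean R_m = (9.6 − 4.2 + 5.8 − 5.3 − 4.4 + 0.0 + 0.6) / 7 = 0.3000%
Σ(R_i − R̄_i)(R_m − R̄_m) = 75.2100  ⇒  Cov = 75.2100 / 6 = 12.5350
Σ(R_m − R̄_m)² = 190.6200  ⇒  Var(R_m) = 190.6200 / 6 = 31.7700
β = Cov / Var(R_m) = 12.5350 / 31.7700 = 0.3946
MRP = 6.59% − 1.75% = 4.84%
E(R) = R_f + β × MRP = 1.75% + 0.3946 × 4.84% = 3.66%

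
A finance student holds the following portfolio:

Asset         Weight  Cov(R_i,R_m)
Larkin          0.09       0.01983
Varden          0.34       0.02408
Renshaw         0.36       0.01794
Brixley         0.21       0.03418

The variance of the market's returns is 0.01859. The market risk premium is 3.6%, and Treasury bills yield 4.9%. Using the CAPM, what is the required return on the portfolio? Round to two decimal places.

9.47%

β_Larkin = 0.01983 / 0.01859 = 1.0667
β_Varden = 0.02408 / 0.01859 = 1.2953
β_Renshaw = 0.01794 / 0.01859 = 0.9650
β_Brixley = 0.03418 / 0.01859 = 1.8386
β_P = Σ w_i β_i = 0.09×1.0667 + 0.34×1.2953 + 0.36×0.9650 + 0.21×1.8386 = 1.2699
E(R_P) = R_f + β_P × MRP = 4.9% + 1.2699 × 3.6% = 9.47%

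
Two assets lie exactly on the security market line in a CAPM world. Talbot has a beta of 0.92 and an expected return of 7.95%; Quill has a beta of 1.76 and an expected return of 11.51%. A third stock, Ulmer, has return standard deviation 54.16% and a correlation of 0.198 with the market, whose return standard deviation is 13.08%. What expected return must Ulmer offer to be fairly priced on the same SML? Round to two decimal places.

MRP = (11.51% − 7.95%) / (1.76 − 0.92) = 4.2381%
R_f = 7.95% − 0.92 × 4.2381% = 4.0509%
β_Ulmer = ρ·σ_i/σ_m = 0.198 × 54.16 / 13.08 = 0.8199
E(R_Ulmer) = R_f + β × MRP = 4.0509% + 0.8199 × 4.2381% = 7.53%

7.53%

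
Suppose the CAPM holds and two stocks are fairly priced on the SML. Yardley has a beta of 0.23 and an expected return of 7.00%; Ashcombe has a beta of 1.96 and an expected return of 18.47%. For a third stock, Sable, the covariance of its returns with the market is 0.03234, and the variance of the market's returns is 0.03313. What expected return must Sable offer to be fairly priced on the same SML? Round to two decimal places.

11.95%

MRP = (18.47% − 7.00%) / (1.96 − 0.23) = 6.6301%
R_f = 7.00% − 0.23 × 6.6301% = 5.4751%
β_Sable = Cov / Var(R_m) = 0.03234 / 0.03313 = 0.9762
E(R_Sable) = R_f + β × MRP = 5.4751% + 0.9762 × 6.6301% = 11.95%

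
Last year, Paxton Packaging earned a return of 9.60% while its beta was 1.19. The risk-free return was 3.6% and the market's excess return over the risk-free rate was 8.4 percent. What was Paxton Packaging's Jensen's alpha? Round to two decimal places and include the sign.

CAPM benchmark = R_f + β(R_m − R_f) = 3.6% + 1.19 × 8.4% = 13.5960%
α = actual − benchmark = 9.60% − 13.5960% = -4.00%

-4.00%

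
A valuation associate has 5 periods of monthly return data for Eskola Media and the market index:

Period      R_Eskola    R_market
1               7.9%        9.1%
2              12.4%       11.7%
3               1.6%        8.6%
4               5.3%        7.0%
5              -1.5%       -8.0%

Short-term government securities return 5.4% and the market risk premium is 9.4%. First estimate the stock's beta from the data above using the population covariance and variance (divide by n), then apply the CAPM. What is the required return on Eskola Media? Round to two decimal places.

10.53%

Mean R_i = (7.9 + 12.4 + 1.6 + 5.3 − 1.5) / 5 = 5.1400%
Mean R_m = (9.1 + 11.7 + 8.6 + 7.0 − 8.0) / 5 = 5.6800%
Σ(R_i − R̄_i)(R_m − R̄_m) = 133.8540  ⇒  Cov = 133.8540 / 5 = 26.7708
Σ(R_m − R̄_m)² = 245.3480  ⇒  Var(R_m) = 245.3480 / 5 = 49.0696
β = Cov / Var(R_m) = 26.7708 / 49.0696 = 0.5456
E(R) = R_f + β × MRP = 5.4% + 0.5456 × 9.4% = 10.53%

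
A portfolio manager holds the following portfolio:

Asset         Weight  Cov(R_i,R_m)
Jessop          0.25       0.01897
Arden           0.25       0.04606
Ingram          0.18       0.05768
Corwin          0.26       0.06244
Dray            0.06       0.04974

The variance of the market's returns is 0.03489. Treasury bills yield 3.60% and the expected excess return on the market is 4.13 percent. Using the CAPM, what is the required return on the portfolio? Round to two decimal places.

β_Jessop = 0.01897 / 0.03489 = 0.5437
β_Arden = 0.04606 / 0.03489 = 1.3201
β_Ingram = 0.05768 / 0.03489 = 1.6532
β_Corwin = 0.06244 / 0.03489 = 1.7896
β_Dray = 0.04974 / 0.03489 = 1.4256
β_P = Σ w_i β_i = 0.25×0.5437 + 0.25×1.3201 + 0.18×1.6532 + 0.26×1.7896 + 0.06×1.4256 = 1.3144
E(R_P) = R_f + β_P × MRP = 3.60% + 1.3144 × 4.13% = 9.03%

9.03%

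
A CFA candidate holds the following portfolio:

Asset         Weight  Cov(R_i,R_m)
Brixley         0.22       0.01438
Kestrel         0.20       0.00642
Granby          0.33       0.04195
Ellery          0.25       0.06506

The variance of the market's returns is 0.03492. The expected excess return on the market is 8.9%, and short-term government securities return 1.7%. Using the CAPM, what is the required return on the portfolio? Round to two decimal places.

β_Brixley = 0.01438 / 0.03492 = 0.4118
β_Kestrel = 0.00642 / 0.03492 = 0.1838
β_Granby = 0.04195 / 0.03492 = 1.2013
β_Ellery = 0.06506 / 0.03492 = 1.8631
β_P = Σ w_i β_i = 0.22×0.4118 + 0.20×0.1838 + 0.33×1.2013 + 0.25×1.8631 = 0.9896
E(R_P) = R_f + β_P × MRP = 1.7% + 0.9896 × 8.9% = 10.51%

10.51%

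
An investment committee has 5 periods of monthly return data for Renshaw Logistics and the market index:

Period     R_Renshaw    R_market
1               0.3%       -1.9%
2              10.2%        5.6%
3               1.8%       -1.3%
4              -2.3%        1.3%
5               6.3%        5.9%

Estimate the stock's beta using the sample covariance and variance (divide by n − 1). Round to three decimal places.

Mean R_i = (0.3 + 10.2 + 1.8 − 2.3 + 6.3) / 5 = 3.2600%
Mean R_m = (-1.9 + 5.6 − 1.3 + 1.3 + 5.9) / 5 = 1.9200%
Σ(R_i − R̄_i)(R_m − R̄_m) = 57.0940  ⇒  Cov = 57.0940 / 4 = 14.2735
Σ(R_m − R̄_m)² = 54.7280  ⇒  Var(R_m) = 54.7280 / 4 = 13.6820
β = Cov / Var(R_m) = 14.2735 / 13.6820 = 1.0432

1.043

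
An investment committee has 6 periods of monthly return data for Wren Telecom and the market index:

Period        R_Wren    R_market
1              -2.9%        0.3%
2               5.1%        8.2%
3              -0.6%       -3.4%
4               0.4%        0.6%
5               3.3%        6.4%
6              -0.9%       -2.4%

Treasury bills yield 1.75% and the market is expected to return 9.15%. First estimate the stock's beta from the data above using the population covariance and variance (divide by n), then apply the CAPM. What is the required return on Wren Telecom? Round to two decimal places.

5.74%

Mean R_i = (-2.9 + 5.1 − 0.6 + 0.4 + 3.3 − 0.9) / 6 = 0.7333%
Mean R_m = (0.3 + 8.2 − 3.4 + 0.6 + 6.4 − 2.4) / 6 = 1.6167%
Σ(R_i − R̄_i)(R_m − R̄_m) = 59.3967  ⇒  Cov = 59.3967 / 6 = 9.8995
Σ(R_m − R̄_m)² = 110.2883  ⇒  Var(R_m) = 110.2883 / 6 = 18.3814
β = Cov / Var(R_m) = 9.8995 / 18.3814 = 0.5386
MRP = 9.15% − 1.75% = 7.40%
E(R) = R_f + β × MRP = 1.75% + 0.5386 × 7.40% = 5.74%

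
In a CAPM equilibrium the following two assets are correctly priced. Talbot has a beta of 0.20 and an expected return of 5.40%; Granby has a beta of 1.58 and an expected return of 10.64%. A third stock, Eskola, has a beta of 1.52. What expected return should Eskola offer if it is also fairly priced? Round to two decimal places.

MRP (SML slope) = (10.64% − 5.40%) / (1.58 − 0.20) = 5.24% / 1.38 = 3.7971%
R_f (intercept) = 5.40% − 0.20 × 3.7971% = 4.6406%
E(R_Eskola) = R_f + β × MRP = 4.6406% + 1.52 × 3.7971% = 10.41%

10.41%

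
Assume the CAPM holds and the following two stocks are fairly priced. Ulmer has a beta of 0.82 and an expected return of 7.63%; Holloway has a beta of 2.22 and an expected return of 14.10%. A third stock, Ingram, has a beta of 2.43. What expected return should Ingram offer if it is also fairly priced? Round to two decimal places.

MRP (SML slope) = (14.10% − 7.63%) / (2.22 − 0.82) = 6.47% / 1.40 = 4.6214%
R_f (intercept) = 7.63% − 0.82 × 4.6214% = 3.8405%
E(R_Ingram) = R_f + β × MRP = 3.8405% + 2.43 × 4.6214% = 15.07%

15.07%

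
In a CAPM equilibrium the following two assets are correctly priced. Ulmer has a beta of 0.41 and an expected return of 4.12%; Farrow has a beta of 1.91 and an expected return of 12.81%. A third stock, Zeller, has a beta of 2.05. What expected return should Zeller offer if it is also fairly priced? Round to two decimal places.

13.62%

MRP (SML slope) = (12.81% − 4.12%) / (1.91 − 0.41) = 8.69% / 1.50 = 5.7933%
R_f (intercept) = 4.12% − 0.41 × 5.7933% = 1.7447%
E(R_Zeller) = R_f + β × MRP = 1.7447% + 2.05 × 5.7933% = 13.62%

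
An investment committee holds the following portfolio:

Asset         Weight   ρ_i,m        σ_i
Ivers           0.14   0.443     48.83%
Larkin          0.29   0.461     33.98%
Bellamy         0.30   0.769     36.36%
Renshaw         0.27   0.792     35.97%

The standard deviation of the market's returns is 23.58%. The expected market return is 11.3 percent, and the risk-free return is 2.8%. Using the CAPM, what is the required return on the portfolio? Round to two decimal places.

11.33%

β_Ivers = 0.443 × 48.83% / 23.58% = 0.9174
β_Larkin = 0.461 × 33.98% / 23.58% = 0.6643
β_Bellamy = 0.769 × 36.36% / 23.58% = 1.1858
β_Renshaw = 0.792 × 35.97% / 23.58% = 1.2082
β_P = Σ w_i β_i = 0.14×0.9174 + 0.29×0.6643 + 0.30×1.1858 + 0.27×1.2082 = 1.0030
MRP = 11.3% − 2.8% = 8.50%
E(R_P) = R_f + β_P × MRP = 2.8% + 1.0030 × 8.5% = 11.33%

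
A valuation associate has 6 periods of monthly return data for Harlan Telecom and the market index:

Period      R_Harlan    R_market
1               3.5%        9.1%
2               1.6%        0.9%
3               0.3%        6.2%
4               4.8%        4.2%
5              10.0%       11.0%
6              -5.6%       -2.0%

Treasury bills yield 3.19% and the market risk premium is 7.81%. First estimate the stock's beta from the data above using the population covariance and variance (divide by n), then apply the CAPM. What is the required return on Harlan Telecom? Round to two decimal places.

Mean R_i = (3.5 + 1.6 + 0.3 + 4.8 + 10.0 − 5.6) / 6 = 2.4333%
Mean R_m = (9.1 + 0.9 + 6.2 + 4.2 + 11.0 − 2.0) / 6 = 4.9000%
Σ(R_i − R̄_i)(R_m − R̄_m) = 104.9700  ⇒  Cov = 104.9700 / 6 = 17.4950
Σ(R_m − R̄_m)² = 120.6400  ⇒  Var(R_m) = 120.6400 / 6 = 20.1067
β = Cov / Var(R_m) = 17.4950 / 20.1067 = 0.8701
E(R) = R_f + β × MRP = 3.19% + 0.8701 × 7.81% = 9.99%

9.99%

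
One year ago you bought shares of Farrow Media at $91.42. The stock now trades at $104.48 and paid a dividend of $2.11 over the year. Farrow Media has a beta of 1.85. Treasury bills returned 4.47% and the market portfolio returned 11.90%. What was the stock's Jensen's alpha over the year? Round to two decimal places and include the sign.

Realised HPR = (P1 + D1 − P0) / P0 = (104.48 + 2.11 − 91.42) / 91.42 = 15.17 / 91.42 = 16.5937%
MRP = 11.90% − 4.47% = 7.43%
CAPM required = R_f + β·MRP = 4.47% + 1.85 × 7.43% = 18.2155%
α = realised − required = 16.5937% − 18.2155% = -1.62%

-1.62%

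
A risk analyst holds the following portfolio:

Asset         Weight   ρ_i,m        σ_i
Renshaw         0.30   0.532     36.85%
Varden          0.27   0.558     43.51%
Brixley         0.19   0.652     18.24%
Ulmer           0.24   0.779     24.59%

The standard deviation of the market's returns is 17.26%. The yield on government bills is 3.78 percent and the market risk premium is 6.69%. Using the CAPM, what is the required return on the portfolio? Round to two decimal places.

11.26%

β_Renshaw = 0.532 × 36.85% / 17.26% = 1.1358
β_Varden = 0.558 × 43.51% / 17.26% = 1.4066
β_Brixley = 0.652 × 18.24% / 17.26% = 0.6890
β_Ulmer = 0.779 × 24.59% / 17.26% = 1.1098
β_P = Σ w_i β_i = 0.30×1.1358 + 0.27×1.4066 + 0.19×0.6890 + 0.24×1.1098 = 1.1178
E(R_P) = R_f + β_P × MRP = 3.78% + 1.1178 × 6.69% = 11.26%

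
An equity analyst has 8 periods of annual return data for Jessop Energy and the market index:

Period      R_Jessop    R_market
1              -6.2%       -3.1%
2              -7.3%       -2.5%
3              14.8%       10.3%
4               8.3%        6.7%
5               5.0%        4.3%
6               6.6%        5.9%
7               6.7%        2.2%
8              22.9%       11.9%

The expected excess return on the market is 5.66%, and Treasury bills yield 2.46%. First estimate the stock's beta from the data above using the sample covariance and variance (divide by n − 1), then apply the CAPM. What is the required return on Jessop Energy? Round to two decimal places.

12.47%

Mean R_i = (-6.2 − 7.3 + 14.8 + 8.3 + 5.0 + 6.6 + 6.7 + 22.9) / 8 = 6.3500%
Mean R_m = (-3.1 − 2.5 + 10.3 + 6.7 + 4.3 + 5.9 + 2.2 + 11.9) / 8 = 4.4625%
Σ(R_i − R̄_i)(R_m − R̄_m) = 366.5150  ⇒  Cov = 366.5150 / 7 = 52.3593
Σ(R_m − R̄_m)² = 207.2788  ⇒  Var(R_m) = 207.2788 / 7 = 29.6113
β = Cov / Var(R_m) = 52.3593 / 29.6113 = 1.7682
E(R) = R_f + β × MRP = 2.46% + 1.7682 × 5.66% = 12.47%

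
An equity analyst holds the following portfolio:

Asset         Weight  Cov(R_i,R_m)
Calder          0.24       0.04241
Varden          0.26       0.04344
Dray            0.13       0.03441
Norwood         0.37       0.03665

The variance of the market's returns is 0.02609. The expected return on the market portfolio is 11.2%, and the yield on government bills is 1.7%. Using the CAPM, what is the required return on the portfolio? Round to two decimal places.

16.09%

β_Calder = 0.04241 / 0.02609 = 1.6255
β_Varden = 0.04344 / 0.02609 = 1.6650
β_Dray = 0.03441 / 0.02609 = 1.3189
β_Norwood = 0.03665 / 0.02609 = 1.4048
β_P = Σ w_i β_i = 0.24×1.6255 + 0.26×1.6650 + 0.13×1.3189 + 0.37×1.4048 = 1.5143
MRP = 11.2% − 1.7% = 9.50%
E(R_P) = R_f + β_P × MRP = 1.7% + 1.5143 × 9.5% = 16.09%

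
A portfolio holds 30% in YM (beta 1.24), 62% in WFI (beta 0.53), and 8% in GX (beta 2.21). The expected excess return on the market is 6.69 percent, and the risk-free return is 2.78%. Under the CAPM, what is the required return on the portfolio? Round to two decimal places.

8.65%

β_P = Σ w_i β_i = 0.30×1.24 + 0.62×0.53 + 0.08×2.21 = 0.8774
E(R_P) = R_f + β_P × MRP = 2.78% + 0.8774 × 6.69% = 8.65%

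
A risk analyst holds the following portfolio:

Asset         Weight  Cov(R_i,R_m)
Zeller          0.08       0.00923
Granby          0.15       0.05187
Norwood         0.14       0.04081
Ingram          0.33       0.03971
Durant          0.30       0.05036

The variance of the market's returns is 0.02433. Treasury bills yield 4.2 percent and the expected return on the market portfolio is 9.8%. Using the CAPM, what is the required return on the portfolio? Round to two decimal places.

13.97%

β_Zeller = 0.00923 / 0.02433 = 0.3794
β_Granby = 0.05187 / 0.02433 = 2.1319
β_Norwood = 0.04081 / 0.02433 = 1.6774
β_Ingram = 0.03971 / 0.02433 = 1.6321
β_Durant = 0.05036 / 0.02433 = 2.0699
β_P = Σ w_i β_i = 0.08×0.3794 + 0.15×2.1319 + 0.14×1.6774 + 0.33×1.6321 + 0.30×2.0699 = 1.7445
MRP = 9.8% − 4.2% = 5.60%
E(R_P) = R_f + β_P × MRP = 4.2% + 1.7445 × 5.6% = 13.97%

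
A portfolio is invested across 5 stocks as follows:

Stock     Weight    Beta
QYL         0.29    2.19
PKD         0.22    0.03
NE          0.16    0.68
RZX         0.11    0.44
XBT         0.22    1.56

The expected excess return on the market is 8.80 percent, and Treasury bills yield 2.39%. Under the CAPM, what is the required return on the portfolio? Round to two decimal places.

β_P = Σ w_i β_i = 0.29×2.19 + 0.22×0.03 + 0.16×0.68 + 0.11×0.44 + 0.22×1.56 = 1.1421
E(R_P) = R_f + β_P × MRP = 2.39% + 1.1421 × 8.80% = 12.44%

12.44%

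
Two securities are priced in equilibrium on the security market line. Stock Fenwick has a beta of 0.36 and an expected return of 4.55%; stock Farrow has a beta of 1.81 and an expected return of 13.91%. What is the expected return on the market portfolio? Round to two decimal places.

Both satisfy E(R) = R_f + β·MRP, so the slope of the SML is
MRP = (13.91% − 4.55%) / (1.81 − 0.36) = 9.36% / 1.45 = 6.4552%
R_f = E(R_Fenwick) − β_Fenwick·MRP = 4.55% − 0.36 × 6.4552% = 2.2261%
E(R_m) = R_f + MRP = 2.2261% + 6.4552% = 8.68%

8.68%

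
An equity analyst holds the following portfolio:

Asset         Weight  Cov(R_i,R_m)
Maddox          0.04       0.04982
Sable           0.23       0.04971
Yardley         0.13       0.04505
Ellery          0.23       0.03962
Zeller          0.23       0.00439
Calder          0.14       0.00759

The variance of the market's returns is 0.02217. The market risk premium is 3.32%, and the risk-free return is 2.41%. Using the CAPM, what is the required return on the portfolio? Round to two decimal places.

6.97%

β_Maddox = 0.04982 / 0.02217 = 2.2472
β_Sable = 0.04971 / 0.02217 = 2.2422
β_Yardley = 0.04505 / 0.02217 = 2.0320
β_Ellery = 0.03962 / 0.02217 = 1.7871
β_Zeller = 0.00439 / 0.02217 = 0.1980
β_Calder = 0.00759 / 0.02217 = 0.3424
β_P = Σ w_i β_i = 0.04×2.2472 + 0.23×2.2422 + 0.13×2.0320 + 0.23×1.7871 + 0.23×0.1980 + 0.14×0.3424 = 1.3743
E(R_P) = R_f + β_P × MRP = 2.41% + 1.3743 × 3.32% = 6.97%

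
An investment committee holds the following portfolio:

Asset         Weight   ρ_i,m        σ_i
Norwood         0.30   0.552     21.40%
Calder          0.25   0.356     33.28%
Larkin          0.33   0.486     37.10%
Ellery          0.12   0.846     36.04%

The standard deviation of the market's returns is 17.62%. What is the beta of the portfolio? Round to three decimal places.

β_Norwood = 0.552 × 21.40% / 17.62% = 0.6704
β_Calder = 0.356 × 33.28% / 17.62% = 0.6724
β_Larkin = 0.486 × 37.10% / 17.62% = 1.0233
β_Ellery = 0.846 × 36.04% / 17.62% = 1.7304
β_P = Σ w_i β_i = 0.30×0.6704 + 0.25×0.6724 + 0.33×1.0233 + 0.12×1.7304 = 0.9146

0.915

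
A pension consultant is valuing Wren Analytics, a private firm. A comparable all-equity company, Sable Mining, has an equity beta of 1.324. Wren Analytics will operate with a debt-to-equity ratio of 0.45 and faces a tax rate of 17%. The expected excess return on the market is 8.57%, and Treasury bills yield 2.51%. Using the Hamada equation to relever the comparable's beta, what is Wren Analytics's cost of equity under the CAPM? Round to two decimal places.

18.09%

β_L = β_U × [1 + (1 − t)(D/E)] = 1.324 × [1 + (1 − 0.17) × 0.45]
    = 1.324 × [1 + 0.83 × 0.45] = 1.324 × 1.3735 = 1.8185
E(R) = R_f + β_L × MRP = 2.51% + 1.8185 × 8.57% = 18.09%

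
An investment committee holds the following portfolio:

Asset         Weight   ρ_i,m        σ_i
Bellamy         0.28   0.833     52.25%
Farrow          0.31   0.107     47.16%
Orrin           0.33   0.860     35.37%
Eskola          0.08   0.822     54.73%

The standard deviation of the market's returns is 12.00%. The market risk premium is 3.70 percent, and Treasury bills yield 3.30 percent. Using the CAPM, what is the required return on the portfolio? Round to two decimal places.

β_Bellamy = 0.833 × 52.25% / 12.00% = 3.6270
β_Farrow = 0.107 × 47.16% / 12.00% = 0.4205
β_Orrin = 0.860 × 35.37% / 12.00% = 2.5349
β_Eskola = 0.822 × 54.73% / 12.00% = 3.7490
β_P = Σ w_i β_i = 0.28×3.6270 + 0.31×0.4205 + 0.33×2.5349 + 0.08×3.7490 = 2.2824
E(R_P) = R_f + β_P × MRP = 3.30% + 2.2824 × 3.70% = 11.74%

11.74%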